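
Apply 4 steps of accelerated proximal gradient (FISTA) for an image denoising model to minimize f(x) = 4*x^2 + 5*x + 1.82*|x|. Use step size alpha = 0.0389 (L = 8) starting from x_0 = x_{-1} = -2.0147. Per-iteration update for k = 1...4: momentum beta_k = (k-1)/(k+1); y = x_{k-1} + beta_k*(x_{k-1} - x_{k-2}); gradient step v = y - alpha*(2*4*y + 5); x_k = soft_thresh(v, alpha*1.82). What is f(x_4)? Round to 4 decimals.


FISTA on f(x) = 4*x^2 + 5*x + 1.82*|x|
L = 8, alpha = 0.0389
Iteration 1: beta = 0.0, y = -2.0147 + 0.0*(-2.0147 + 2.0147) = -2.0147
  grad(y) = -11.1176, v = y - alpha*grad = -1.5822
  prox(v) = soft_thresh(-1.5822, 0.0708) = -1.5114
Iteration 2: beta = 0.3333, y = -1.5114 + 0.3333*(-1.5114 + 2.0147) = -1.3437
  grad(y) = -5.7494, v = y - alpha*grad = -1.12
  prox(v) = soft_thresh(-1.12, 0.0708) = -1.0492
Iteration 3: beta = 0.5, y = -1.0492 + 0.5*(-1.0492 + 1.5114) = -0.8181
  grad(y) = -1.545, v = y - alpha*grad = -0.758
  prox(v) = soft_thresh(-0.758, 0.0708) = -0.6872
Iteration 4: beta = 0.6, y = -0.6872 + 0.6*(-0.6872 + 1.0492) = -0.47
  grad(y) = 1.2398, v = y - alpha*grad = -0.5183
  prox(v) = soft_thresh(-0.5183, 0.0708) = -0.4475
f(x_4) = 4*(-0.4475)^2 + 5*(-0.4475) + 1.82*|-0.4475| = -0.622


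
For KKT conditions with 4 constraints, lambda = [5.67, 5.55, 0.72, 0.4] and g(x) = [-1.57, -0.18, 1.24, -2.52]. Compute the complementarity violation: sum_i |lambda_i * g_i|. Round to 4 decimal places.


KKT complementary slackness check:
lambda_1 * g_1 = 5.67 * -1.57 = -8.9019
lambda_2 * g_2 = 5.55 * -0.18 = -0.999
lambda_3 * g_3 = 0.72 * 1.24 = 0.8928
lambda_4 * g_4 = 0.4 * -2.52 = -1.008
Total violation = 8.9019 + 0.999 + 0.8928 + 1.008 = 11.8017


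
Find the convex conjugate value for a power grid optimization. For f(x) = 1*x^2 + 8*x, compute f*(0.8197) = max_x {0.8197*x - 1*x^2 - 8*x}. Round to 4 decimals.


f*(y) = sup_x {y*x - a*x^2 - b*x} = sup_x {(y-b)*x - a*x^2}
FOC: (y - b) - 2a*x = 0 => x* = (y - b)/(2a)
x* = (0.8197 - 8)/(2*1) = -3.5902
f*(0.8197) = (y-b)^2/(4a) = (0.8197 - 8)^2/(4*1)
= 51.5567/4 = 12.8892


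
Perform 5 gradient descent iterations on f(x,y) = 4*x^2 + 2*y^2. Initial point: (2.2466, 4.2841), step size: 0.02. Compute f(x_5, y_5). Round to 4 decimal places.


Gradient descent on f(x,y) = 4*x^2 + 2*y^2.
Starting point: (2.2466, 4.2841), alpha = 0.02
Step 1: grad_x = 2*4*2.2466 = 17.9728, grad_y = 2*2*4.2841 = 17.1364
  x_1 = 2.2466 - 0.02*17.9728 = 1.8871
  y_1 = 4.2841 - 0.02*17.1364 = 3.9414
Step 2: grad_x = 2*4*1.8871 = 15.0972, grad_y = 2*2*3.9414 = 15.7655
  x_2 = 1.8871 - 0.02*15.0972 = 1.5852
  y_2 = 3.9414 - 0.02*15.7655 = 3.6261
Step 3: grad_x = 2*4*1.5852 = 12.6816, grad_y = 2*2*3.6261 = 14.5042
  x_3 = 1.5852 - 0.02*12.6816 = 1.3316
  y_3 = 3.6261 - 0.02*14.5042 = 3.336
Step 4: grad_x = 2*4*1.3316 = 10.6526, grad_y = 2*2*3.336 = 13.3439
  x_4 = 1.3316 - 0.02*10.6526 = 1.1185
  y_4 = 3.336 - 0.02*13.3439 = 3.0691
Step 5: grad_x = 2*4*1.1185 = 8.9481, grad_y = 2*2*3.0691 = 12.2764
  x_5 = 1.1185 - 0.02*8.9481 = 0.9396
  y_5 = 3.0691 - 0.02*12.2764 = 2.8236
f(0.9396, 2.8236) = 4*0.9396^2 + 2*2.8236^2 = 19.4762


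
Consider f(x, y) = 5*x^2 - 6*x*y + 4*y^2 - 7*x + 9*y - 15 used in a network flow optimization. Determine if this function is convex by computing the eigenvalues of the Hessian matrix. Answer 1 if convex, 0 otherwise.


The Hessian of f(x,y) = 5*x^2 - 6*x*y + 4*y^2 - 7*x + 9*y - 15 is:
H = [[10, -6], [-6, 8]]
Trace = 10 + 8 = 18
Determinant = 10*8 - (-6)^2 = 44
Discriminant = (18)^2 - 4*44 = 148.0
Eigenvalues: lambda_1 = 2.9172, lambda_2 = 15.0828
The function is convex.

1


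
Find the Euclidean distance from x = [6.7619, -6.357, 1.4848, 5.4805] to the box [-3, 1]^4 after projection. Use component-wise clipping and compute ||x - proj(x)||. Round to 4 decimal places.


Project each component onto [-3, 1].
clip(6.7619) = 1.0, clip(-6.357) = -3.0, clip(1.4848) = 1.0, clip(5.4805) = 1.0
Projection = [1.0, -3.0, 1.0, 1.0]
Squared diffs: [33.1995, 11.2694, 0.235, 20.0749]
Distance = sqrt(64.7788) = 8.0485


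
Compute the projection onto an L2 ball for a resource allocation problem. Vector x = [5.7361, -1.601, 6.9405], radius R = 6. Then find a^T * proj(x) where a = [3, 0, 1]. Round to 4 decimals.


Step 1: Compute ||x|| (intermediates to 6 decimals).
||x|| = sqrt(5.7361^2 + (-1.601)^2 + 6.9405^2) = 9.145304
Step 2: Project.
Since ||x|| > R, scale = R/||x|| = 6/9.145304 = 0.656074, proj(x) = scale * x
proj(x) = [3.763306, -1.050374, 4.553482]
Step 3: Dot product.
a^T * proj(x) = 3*3.763306 + 0*(-1.050374) + 1*4.553482 = 15.8434


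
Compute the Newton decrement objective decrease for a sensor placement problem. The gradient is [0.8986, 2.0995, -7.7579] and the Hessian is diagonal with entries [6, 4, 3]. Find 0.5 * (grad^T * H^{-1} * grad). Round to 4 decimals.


Step 1: H is diagonal, so H^(-1) * g = [0.1498, 0.5249, -2.586].
Step 2: g^T H^(-1) g = sum_i g_i^2 / H_ii
  = (0.8986)^2/6 + (2.0995)^2/4 + (-7.7579)^2/3
  = 0.1346 + 1.102 + 20.0617 = 21.2982
Step 3: Objective decrease = 0.5 * g^T H^(-1) g = 10.6491


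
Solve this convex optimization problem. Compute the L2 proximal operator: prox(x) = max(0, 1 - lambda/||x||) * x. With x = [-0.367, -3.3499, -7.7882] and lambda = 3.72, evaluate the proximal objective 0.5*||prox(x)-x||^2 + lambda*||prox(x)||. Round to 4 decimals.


Step 1: Compute ||x||.
||x|| = 8.486
Step 2: Compute scaling factor.
scale = max(0, 1 - 3.72/8.486) = 0.5616
Step 3: prox(x) = [-0.2061, -1.8814, -4.3741]
||prox(x)|| = 4.766
Step 4: Proximal objective.
0.5*||prox-x||^2 = 6.9192
lambda*||prox|| = 17.7295
Total = 24.6488


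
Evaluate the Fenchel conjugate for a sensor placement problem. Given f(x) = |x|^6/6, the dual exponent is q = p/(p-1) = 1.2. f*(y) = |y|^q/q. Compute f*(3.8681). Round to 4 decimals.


The conjugate exponent q satisfies 1/p + 1/q = 1.
p = 6, so q = 6/(6 - 1) = 1.2
|y|^q = 3.8681^1.2 = 5.0699
f*(3.8681) = 5.0699 / 1.2 = 4.2249


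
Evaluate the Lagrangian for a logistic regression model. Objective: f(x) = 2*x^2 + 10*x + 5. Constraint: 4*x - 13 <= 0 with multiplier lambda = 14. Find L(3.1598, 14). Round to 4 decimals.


Step 1: Evaluate f(x).
f(3.1598) = 2*3.1598^2 + 10*3.1598 + 5 = 56.5667
Step 2: Evaluate g(x).
g(3.1598) = 4*3.1598 - 13 = -0.3608
Step 3: Compute Lagrangian.
L = 56.5667 + 14*-0.3608 = 51.5155


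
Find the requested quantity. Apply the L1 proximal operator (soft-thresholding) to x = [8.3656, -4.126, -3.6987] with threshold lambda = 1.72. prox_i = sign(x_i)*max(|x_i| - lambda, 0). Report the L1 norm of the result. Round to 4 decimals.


Soft-thresholding with lambda = 1.72:
prox(8.3656) = sign(8.3656)*max(|8.3656| - 1.72, 0) = 6.6456
prox(-4.126) = sign(-4.126)*max(|-4.126| - 1.72, 0) = -2.406
prox(-3.6987) = sign(-3.6987)*max(|-3.6987| - 1.72, 0) = -1.9787
prox(x) = [6.6456, -2.406, -1.9787]
||prox(x)||_1 = 6.6456 + 2.406 + 1.9787 = 11.0303


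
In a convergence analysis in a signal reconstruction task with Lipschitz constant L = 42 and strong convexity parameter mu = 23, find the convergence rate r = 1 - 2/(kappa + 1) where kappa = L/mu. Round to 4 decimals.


Step 1: Compute the condition number.
kappa = L/mu = 42/23 = 1.8261
Step 2: Compute the convergence rate.
r = 1 - 2/(kappa + 1) = 1 - 2*mu/(L + mu) = (L - mu)/(L + mu) = 19/65 = 0.2923


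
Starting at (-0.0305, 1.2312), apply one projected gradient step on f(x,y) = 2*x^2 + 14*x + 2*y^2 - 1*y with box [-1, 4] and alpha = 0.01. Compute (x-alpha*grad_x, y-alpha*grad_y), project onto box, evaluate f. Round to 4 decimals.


Step 1: Compute gradient at (-0.0305, 1.2312).
grad_x = 2*2*-0.0305 + 14 = 13.878
grad_y = 2*2*1.2312 - 1 = 3.9248
Step 2: Gradient step.
x_raw = -0.0305 - 0.01*13.878 = -0.1693
y_raw = 1.2312 - 0.01*3.9248 = 1.192
Step 3: Project onto [-1, 4].
x_proj = clip(-0.1693) = -0.1693
y_proj = clip(1.192) = 1.192
Step 4: Evaluate f.
f(-0.1693, 1.192) = -0.6631


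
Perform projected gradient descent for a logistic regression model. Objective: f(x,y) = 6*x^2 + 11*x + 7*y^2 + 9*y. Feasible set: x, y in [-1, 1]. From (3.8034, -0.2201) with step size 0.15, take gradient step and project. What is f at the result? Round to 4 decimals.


Step 1: Compute gradient at (3.8034, -0.2201).
grad_x = 2*6*3.8034 + 11 = 56.6408
grad_y = 2*7*-0.2201 + 9 = 5.9186
Step 2: Gradient step.
x_raw = 3.8034 - 0.15*56.6408 = -4.6927
y_raw = -0.2201 - 0.15*5.9186 = -1.1079
Step 3: Project onto [-1, 1].
x_proj = clip(-4.6927) = -1.0
y_proj = clip(-1.1079) = -1.0
Step 4: Evaluate f.
f(-1.0, -1.0) = -7.0


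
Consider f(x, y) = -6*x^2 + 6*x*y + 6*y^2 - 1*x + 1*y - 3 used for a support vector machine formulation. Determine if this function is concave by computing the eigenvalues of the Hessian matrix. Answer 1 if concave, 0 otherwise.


The Hessian of f(x,y) = -6*x^2 + 6*x*y + 6*y^2 - 1*x + 1*y - 3 is:
H = [[-12, 6], [6, 12]]
Trace = -12 + 12 = 0
Determinant = -12*12 - (6)^2 = -180
Discriminant = (0)^2 - 4*-180 = 720.0
Eigenvalues: lambda_1 = -13.4164, lambda_2 = 13.4164
The function is not concave.

0


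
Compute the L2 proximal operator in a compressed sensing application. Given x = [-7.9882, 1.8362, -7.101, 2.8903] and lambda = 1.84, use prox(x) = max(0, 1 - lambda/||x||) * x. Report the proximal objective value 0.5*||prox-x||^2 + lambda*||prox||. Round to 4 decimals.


Step 1: Compute ||x||.
||x|| = 11.2232
Step 2: Compute scaling factor.
scale = max(0, 1 - 1.84/11.2232) = 0.8361
Step 3: prox(x) = [-6.6786, 1.5352, -5.9368, 2.4164]
||prox(x)|| = 9.3832
Step 4: Proximal objective.
0.5*||prox-x||^2 = 1.6928
lambda*||prox|| = 17.2651
Total = 18.958


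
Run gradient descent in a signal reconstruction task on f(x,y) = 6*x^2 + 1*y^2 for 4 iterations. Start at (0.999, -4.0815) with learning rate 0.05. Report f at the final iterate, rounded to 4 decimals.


Gradient descent on f(x,y) = 6*x^2 + 1*y^2.
Starting point: (0.999, -4.0815), alpha = 0.05
Step 1: grad_x = 2*6*0.999 = 11.988, grad_y = 2*1*-4.0815 = -8.163
  x_1 = 0.999 - 0.05*11.988 = 0.3996
  y_1 = -4.0815 - 0.05*-8.163 = -3.6734
Step 2: grad_x = 2*6*0.3996 = 4.7952, grad_y = 2*1*-3.6734 = -7.3467
  x_2 = 0.3996 - 0.05*4.7952 = 0.1598
  y_2 = -3.6734 - 0.05*-7.3467 = -3.306
Step 3: grad_x = 2*6*0.1598 = 1.9181, grad_y = 2*1*-3.306 = -6.612
  x_3 = 0.1598 - 0.05*1.9181 = 0.0639
  y_3 = -3.306 - 0.05*-6.612 = -2.9754
Step 4: grad_x = 2*6*0.0639 = 0.7672, grad_y = 2*1*-2.9754 = -5.9508
  x_4 = 0.0639 - 0.05*0.7672 = 0.0256
  y_4 = -2.9754 - 0.05*-5.9508 = -2.6779
f(0.0256, -2.6779) = 6*0.0256^2 + 1*(-2.6779)^2 = 7.1749


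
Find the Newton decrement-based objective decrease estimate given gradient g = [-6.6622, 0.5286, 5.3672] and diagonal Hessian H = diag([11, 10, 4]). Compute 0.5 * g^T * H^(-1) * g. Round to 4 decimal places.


Step 1: H is diagonal, so H^(-1) * g = [-0.6057, 0.0529, 1.3418].
Step 2: g^T H^(-1) g = sum_i g_i^2 / H_ii
  = (-6.6622)^2/11 + (0.5286)^2/10 + (5.3672)^2/4
  = 4.035 + 0.0279 + 7.2017 = 11.2646
Step 3: Objective decrease = 0.5 * g^T H^(-1) g = 5.6323


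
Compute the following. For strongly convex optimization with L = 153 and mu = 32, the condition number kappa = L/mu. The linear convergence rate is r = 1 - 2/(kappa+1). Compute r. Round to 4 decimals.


Step 1: Compute the condition number.
kappa = L/mu = 153/32 = 4.7813
Step 2: Compute the convergence rate.
r = 1 - 2/(kappa + 1) = 1 - 2*mu/(L + mu) = (L - mu)/(L + mu) = 121/185 = 0.6541


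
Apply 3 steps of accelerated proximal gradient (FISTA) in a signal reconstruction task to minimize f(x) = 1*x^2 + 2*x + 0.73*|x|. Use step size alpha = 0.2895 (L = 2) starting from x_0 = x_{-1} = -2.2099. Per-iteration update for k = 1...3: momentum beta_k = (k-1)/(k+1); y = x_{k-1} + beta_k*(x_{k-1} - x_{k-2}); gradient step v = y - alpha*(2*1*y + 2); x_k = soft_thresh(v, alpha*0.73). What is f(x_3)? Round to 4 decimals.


FISTA on f(x) = 1*x^2 + 2*x + 0.73*|x|
L = 2, alpha = 0.2895
Iteration 1: beta = 0.0, y = -2.2099 + 0.0*(-2.2099 + 2.2099) = -2.2099
  grad(y) = -2.4198, v = y - alpha*grad = -1.5094
  prox(v) = soft_thresh(-1.5094, 0.2113) = -1.298
Iteration 2: beta = 0.3333, y = -1.298 + 0.3333*(-1.298 + 2.2099) = -0.9941
  grad(y) = 0.0118, v = y - alpha*grad = -0.9975
  prox(v) = soft_thresh(-0.9975, 0.2113) = -0.7862
Iteration 3: beta = 0.5, y = -0.7862 + 0.5*(-0.7862 + 1.298) = -0.5302
  grad(y) = 0.9395, v = y - alpha*grad = -0.8022
  prox(v) = soft_thresh(-0.8022, 0.2113) = -0.5909
f(x_3) = 1*(-0.5909)^2 + 2*(-0.5909) + 0.73*|-0.5909| = -0.4013


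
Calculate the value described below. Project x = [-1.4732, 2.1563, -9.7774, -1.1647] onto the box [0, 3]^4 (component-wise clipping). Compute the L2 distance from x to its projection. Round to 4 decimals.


Project each component onto [0, 3].
clip(-1.4732) = 0.0, clip(2.1563) = 2.1563, clip(-9.7774) = 0.0, clip(-1.1647) = 0.0
Projection = [0.0, 2.1563, 0.0, 0.0]
Squared diffs: [2.1703, 0.0, 95.5976, 1.3565]
Distance = sqrt(99.1244) = 9.9561


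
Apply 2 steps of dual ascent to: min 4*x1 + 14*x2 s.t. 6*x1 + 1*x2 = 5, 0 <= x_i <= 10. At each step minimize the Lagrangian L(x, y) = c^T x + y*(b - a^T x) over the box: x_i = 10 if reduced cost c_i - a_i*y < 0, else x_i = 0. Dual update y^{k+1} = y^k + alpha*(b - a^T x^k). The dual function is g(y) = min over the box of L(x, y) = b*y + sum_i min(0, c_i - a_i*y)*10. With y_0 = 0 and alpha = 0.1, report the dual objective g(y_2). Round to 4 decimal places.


Dual ascent for LP: min 4*x1 + 14*x2, 6*x1 + 1*x2 = 5, 0 <= x_i <= 10
Step 1: y^k = 0.0, reduced costs: (4.0, 14.0)
  x^k = (0.0, 0.0), subgradient = b - a^T x = 5.0
  y^{k+1} = 0.0 + 0.1*5.0 = 0.5
Step 2: y^k = 0.5, reduced costs: (1.0, 13.5)
  x^k = (0.0, 0.0), subgradient = b - a^T x = 5.0
  y^{k+1} = 0.5 + 0.1*5.0 = 1.0
Dual objective at y_2 = 1.0: reduced costs (-2.0, 13.0), box minimizer x = (10.0, 0.0)
g(y_2) = b*y + (c1 - a1*y)*x1 + (c2 - a2*y)*x2 = 5*1.0 + (-2.0)*10.0 + 13.0*0.0 = 5.0 - 20.0 + 0.0 = -15.0


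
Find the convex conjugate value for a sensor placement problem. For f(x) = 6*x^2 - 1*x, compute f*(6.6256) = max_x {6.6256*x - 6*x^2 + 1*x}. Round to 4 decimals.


f*(y) = sup_x {y*x - a*x^2 - b*x} = sup_x {(y-b)*x - a*x^2}
FOC: (y - b) - 2a*x = 0 => x* = (y - b)/(2a)
x* = (6.6256 + 1)/(2*6) = 0.6355
f*(6.6256) = (y-b)^2/(4a) = (6.6256 + 1)^2/(4*6)
= 58.1498/24 = 2.4229


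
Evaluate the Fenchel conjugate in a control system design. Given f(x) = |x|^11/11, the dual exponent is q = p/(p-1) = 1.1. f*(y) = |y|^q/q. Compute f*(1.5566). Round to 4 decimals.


The conjugate exponent q satisfies 1/p + 1/q = 1.
p = 11, so q = 11/(11 - 1) = 1.1
|y|^q = 1.5566^1.1 = 1.627
f*(1.5566) = 1.627 / 1.1 = 1.4791


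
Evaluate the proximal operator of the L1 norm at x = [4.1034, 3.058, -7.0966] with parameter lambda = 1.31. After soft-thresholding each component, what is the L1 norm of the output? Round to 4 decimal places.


Soft-thresholding with lambda = 1.31:
prox(4.1034) = sign(4.1034)*max(|4.1034| - 1.31, 0) = 2.7934
prox(3.058) = sign(3.058)*max(|3.058| - 1.31, 0) = 1.748
prox(-7.0966) = sign(-7.0966)*max(|-7.0966| - 1.31, 0) = -5.7866
prox(x) = [2.7934, 1.748, -5.7866]
||prox(x)||_1 = 2.7934 + 1.748 + 5.7866 = 10.328


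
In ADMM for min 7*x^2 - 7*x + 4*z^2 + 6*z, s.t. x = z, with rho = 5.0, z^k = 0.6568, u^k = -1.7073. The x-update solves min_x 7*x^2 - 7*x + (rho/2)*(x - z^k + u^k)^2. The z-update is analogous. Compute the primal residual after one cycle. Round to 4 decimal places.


ADMM iteration with rho = 5.0, z^k = 0.6568, u^k = -1.7073
Step 1: x-update.
Minimize 7*x^2 - 7*x + (5.0/2)*(x - 0.6568 - 1.7073)^2
FOC: (2*7 + 5.0)*x = 7 + 5.0*(0.6568 + 1.7073)
x^{k+1} = 0.9906
Step 2: z-update.
Minimize 4*z^2 + 6*z + (5.0/2)*(0.9906 - z - 1.7073)^2
FOC: (2*4 + 5.0)*z = -6 + 5.0*(0.9906 - 1.7073)
z^{k+1} = -0.7372
Step 3: u-update.
u^{k+1} = -1.7073 + 0.9906 + 0.7372 = 0.0205
Step 4: Primal residual = |0.9906 + 0.7372| = 1.7278


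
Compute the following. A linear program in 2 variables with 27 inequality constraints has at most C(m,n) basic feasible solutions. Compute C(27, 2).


Each vertex corresponds to some choice of n active constraints out of m, so the number of vertices is at most C(m, n) = m! / (n!(m-n)!).
m = 27, n = 2
Numerator: 27 * 26
Denominator: 2! = 2
C(27, 2) = 351


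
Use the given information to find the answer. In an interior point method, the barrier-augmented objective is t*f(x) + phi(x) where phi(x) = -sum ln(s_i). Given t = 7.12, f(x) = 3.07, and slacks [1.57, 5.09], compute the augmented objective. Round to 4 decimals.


Step 1: Compute log-barrier.
ln values: [0.4511, 1.6273]
phi = -(0.4511 + 1.6273) = -2.0784
Step 2: Compute augmented objective.
t*f(x) = 7.12*3.07 = 21.8584
Total = 21.8584 - 2.0784 = 19.78


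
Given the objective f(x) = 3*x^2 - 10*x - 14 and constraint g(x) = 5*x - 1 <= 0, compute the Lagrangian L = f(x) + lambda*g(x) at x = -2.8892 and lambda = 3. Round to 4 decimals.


Step 1: Evaluate f(x).
f(-2.8892) = 3*(-2.8892)^2 - 10*(-2.8892) - 14 = 39.9344
Step 2: Evaluate g(x).
g(-2.8892) = 5*-2.8892 - 1 = -15.446
Step 3: Compute Lagrangian.
L = 39.9344 + 3*-15.446 = -6.4036


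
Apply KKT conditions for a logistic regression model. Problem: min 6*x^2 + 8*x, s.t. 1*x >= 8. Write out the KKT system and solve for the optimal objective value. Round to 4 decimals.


Step 1: Try lambda = 0 (constraint inactive).
x_unc = -8/(2*6) = -0.6667
Check: 1*-0.6667 = -0.6667 < 8 -- violated!
Step 2: Constraint must be active: 1*x = 8
x* = 8/1 = 8.0
lambda = (2*6*8.0 + 8)/1 = 104.0
Step 3: Compute optimal value.
f(x*) = 6*8.0^2 + 8*8.0 = 448.0


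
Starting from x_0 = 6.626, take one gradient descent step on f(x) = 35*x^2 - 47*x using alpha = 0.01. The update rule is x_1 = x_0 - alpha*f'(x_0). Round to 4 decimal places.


We compute the gradient at x_0 and apply the update.
f'(x) = 70*x - 47
f'(6.626) = 70*6.626 - 47 = 416.82
x_1 = 6.626 - 0.01*416.82 = 2.4578


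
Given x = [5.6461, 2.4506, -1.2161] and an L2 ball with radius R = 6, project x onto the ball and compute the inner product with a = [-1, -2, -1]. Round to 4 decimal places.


Step 1: Compute ||x|| (intermediates to 6 decimals).
||x|| = sqrt(5.6461^2 + 2.4506^2 + (-1.2161)^2) = 6.273977
Step 2: Project.
Since ||x|| > R, scale = R/||x|| = 6/6.273977 = 0.956331, proj(x) = scale * x
proj(x) = [5.39954, 2.343585, -1.162994]
Step 3: Dot product.
a^T * proj(x) = -1*5.39954 - 2*2.343585 - 1*(-1.162994) = -8.9237


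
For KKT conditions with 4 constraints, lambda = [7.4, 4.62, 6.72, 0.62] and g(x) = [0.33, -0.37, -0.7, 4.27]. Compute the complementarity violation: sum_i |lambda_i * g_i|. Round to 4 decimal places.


KKT complementary slackness check:
lambda_1 * g_1 = 7.4 * 0.33 = 2.442
lambda_2 * g_2 = 4.62 * -0.37 = -1.7094
lambda_3 * g_3 = 6.72 * -0.7 = -4.704
lambda_4 * g_4 = 0.62 * 4.27 = 2.6474
Total violation = 2.442 + 1.7094 + 4.704 + 2.6474 = 11.5028


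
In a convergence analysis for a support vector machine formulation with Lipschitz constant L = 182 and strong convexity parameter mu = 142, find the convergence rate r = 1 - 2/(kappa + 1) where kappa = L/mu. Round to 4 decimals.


Step 1: Compute the condition number.
kappa = L/mu = 182/142 = 1.2817
Step 2: Compute the convergence rate.
r = 1 - 2/(kappa + 1) = 1 - 2*mu/(L + mu) = (L - mu)/(L + mu) = 40/324 = 0.1235


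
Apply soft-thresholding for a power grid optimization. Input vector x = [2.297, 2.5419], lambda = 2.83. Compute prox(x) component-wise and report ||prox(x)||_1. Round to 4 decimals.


Soft-thresholding with lambda = 2.83:
prox(2.297) = sign(2.297)*max(|2.297| - 2.83, 0) = 0.0
prox(2.5419) = sign(2.5419)*max(|2.5419| - 2.83, 0) = 0.0
prox(x) = [0.0, 0.0]
||prox(x)||_1 = 0.0 + 0.0 = 0.0


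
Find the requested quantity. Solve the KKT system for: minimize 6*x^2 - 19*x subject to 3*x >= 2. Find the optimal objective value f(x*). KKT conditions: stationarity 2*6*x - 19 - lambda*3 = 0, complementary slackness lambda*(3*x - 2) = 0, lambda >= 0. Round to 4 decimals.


Step 1: Try lambda = 0 (constraint inactive).
Stationarity: 2*6*x - 19 = 0
x* = 19/(2*6) = 19/12 = 1.5833 (rounded; the exact value 19/12 is used below)
Check constraint: 3*1.5833 = 4.7499 >= 2 -- satisfied.
Step 2: Compute optimal value.
f(x*) = 6*(19/12)^2 - 19*(19/12) = -15.0417


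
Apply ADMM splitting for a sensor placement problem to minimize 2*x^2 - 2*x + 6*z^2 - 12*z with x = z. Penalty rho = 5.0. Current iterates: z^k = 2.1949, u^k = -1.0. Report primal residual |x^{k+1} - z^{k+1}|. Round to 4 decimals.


ADMM iteration with rho = 5.0, z^k = 2.1949, u^k = -1.0
Step 1: x-update.
Minimize 2*x^2 - 2*x + (5.0/2)*(x - 2.1949 - 1.0)^2
FOC: (2*2 + 5.0)*x = 2 + 5.0*(2.1949 + 1.0)
x^{k+1} = 1.9972
Step 2: z-update.
Minimize 6*z^2 - 12*z + (5.0/2)*(1.9972 - z - 1.0)^2
FOC: (2*6 + 5.0)*z = 12 + 5.0*(1.9972 - 1.0)
z^{k+1} = 0.9992
Step 3: u-update.
u^{k+1} = -1.0 + 1.9972 - 0.9992 = -0.002
Step 4: Primal residual = |1.9972 - 0.9992| = 0.998


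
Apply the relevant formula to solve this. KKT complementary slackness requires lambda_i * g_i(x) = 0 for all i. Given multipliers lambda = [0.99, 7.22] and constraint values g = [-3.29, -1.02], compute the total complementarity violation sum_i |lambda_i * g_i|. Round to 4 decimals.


KKT complementary slackness check:
lambda_1 * g_1 = 0.99 * -3.29 = -3.2571
lambda_2 * g_2 = 7.22 * -1.02 = -7.3644
Total violation = 3.2571 + 7.3644 = 10.6215


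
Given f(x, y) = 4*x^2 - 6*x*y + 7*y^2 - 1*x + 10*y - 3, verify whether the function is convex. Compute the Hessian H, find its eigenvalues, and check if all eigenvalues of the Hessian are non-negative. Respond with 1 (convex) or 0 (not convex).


The Hessian of f(x,y) = 4*x^2 - 6*x*y + 7*y^2 - 1*x + 10*y - 3 is:
H = [[8, -6], [-6, 14]]
Trace = 8 + 14 = 22
Determinant = 8*14 - (-6)^2 = 76
Discriminant = (22)^2 - 4*76 = 180.0
Eigenvalues: lambda_1 = 4.2918, lambda_2 = 17.7082
The function is convex.

1


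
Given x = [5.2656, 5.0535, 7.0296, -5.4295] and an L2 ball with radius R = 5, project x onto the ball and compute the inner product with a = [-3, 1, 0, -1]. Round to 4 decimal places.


Step 1: Compute ||x|| (intermediates to 6 decimals).
||x|| = sqrt(5.2656^2 + 5.0535^2 + 7.0296^2 + (-5.4295)^2) = 11.496049
Step 2: Project.
Since ||x|| > R, scale = R/||x|| = 5/11.496049 = 0.434932, proj(x) = scale * x
proj(x) = [2.290178, 2.197929, 3.057398, -2.361463]
Step 3: Dot product.
a^T * proj(x) = -3*2.290178 + 1*2.197929 + 0*3.057398 - 1*(-2.361463) = -2.3111


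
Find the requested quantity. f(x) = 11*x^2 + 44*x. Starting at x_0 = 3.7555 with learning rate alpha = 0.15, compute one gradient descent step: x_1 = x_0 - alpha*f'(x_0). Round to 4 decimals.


We compute the gradient at x_0 and apply the update.
f'(x) = 22*x + 44
f'(3.7555) = 22*3.7555 + 44 = 126.621
x_1 = 3.7555 - 0.15*126.621 = -15.2377


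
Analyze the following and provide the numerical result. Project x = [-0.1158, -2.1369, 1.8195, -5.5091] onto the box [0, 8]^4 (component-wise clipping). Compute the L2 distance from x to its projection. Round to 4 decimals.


Project each component onto [0, 8].
clip(-0.1158) = 0.0, clip(-2.1369) = 0.0, clip(1.8195) = 1.8195, clip(-5.5091) = 0.0
Projection = [0.0, 0.0, 1.8195, 0.0]
Squared diffs: [0.0134, 4.5663, 0.0, 30.3502]
Distance = sqrt(34.9299) = 5.9102


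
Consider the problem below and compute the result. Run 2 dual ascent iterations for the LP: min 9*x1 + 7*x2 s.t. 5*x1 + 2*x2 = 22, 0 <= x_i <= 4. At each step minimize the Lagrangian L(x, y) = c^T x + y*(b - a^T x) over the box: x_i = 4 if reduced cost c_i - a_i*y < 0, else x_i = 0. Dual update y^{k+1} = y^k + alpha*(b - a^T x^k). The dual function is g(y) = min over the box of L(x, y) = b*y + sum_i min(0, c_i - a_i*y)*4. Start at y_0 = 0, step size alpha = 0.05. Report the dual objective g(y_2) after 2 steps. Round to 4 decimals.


Dual ascent for LP: min 9*x1 + 7*x2, 5*x1 + 2*x2 = 22, 0 <= x_i <= 4
Step 1: y^k = 0.0, reduced costs: (9.0, 7.0)
  x^k = (0.0, 0.0), subgradient = b - a^T x = 22.0
  y^{k+1} = 0.0 + 0.05*22.0 = 1.1
Step 2: y^k = 1.1, reduced costs: (3.5, 4.8)
  x^k = (0.0, 0.0), subgradient = b - a^T x = 22.0
  y^{k+1} = 1.1 + 0.05*22.0 = 2.2
Dual objective at y_2 = 2.2: reduced costs (-2.0, 2.6), box minimizer x = (4.0, 0.0)
g(y_2) = b*y + (c1 - a1*y)*x1 + (c2 - a2*y)*x2 = 22*2.2 + (-2.0)*4.0 + 2.6*0.0 = 48.4 - 8.0 + 0.0 = 40.4


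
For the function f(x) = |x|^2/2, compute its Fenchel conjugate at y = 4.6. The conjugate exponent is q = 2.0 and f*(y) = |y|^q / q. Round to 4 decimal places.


The conjugate exponent q satisfies 1/p + 1/q = 1.
p = 2, so q = 2/(2 - 1) = 2.0
|y|^q = 4.6^2.0 = 21.16
f*(4.6) = 21.16 / 2.0 = 10.58


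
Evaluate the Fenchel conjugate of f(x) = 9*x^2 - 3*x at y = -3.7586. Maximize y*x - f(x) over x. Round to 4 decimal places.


f*(y) = sup_x {y*x - a*x^2 - b*x} = sup_x {(y-b)*x - a*x^2}
FOC: (y - b) - 2a*x = 0 => x* = (y - b)/(2a)
x* = (-3.7586 + 3)/(2*9) = -0.0421
f*(-3.7586) = (y-b)^2/(4a) = (-3.7586 + 3)^2/(4*9)
= 0.5755/36 = 0.016


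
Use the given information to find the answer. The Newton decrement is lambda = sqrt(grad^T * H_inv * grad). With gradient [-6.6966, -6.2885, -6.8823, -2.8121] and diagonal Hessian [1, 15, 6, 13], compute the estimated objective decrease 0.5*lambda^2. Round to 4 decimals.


Step 1: H is diagonal, so H^(-1) * g = [-6.6966, -0.4192, -1.1471, -0.2163].
Step 2: g^T H^(-1) g = sum_i g_i^2 / H_ii
  = (-6.6966)^2/1 + (-6.2885)^2/15 + (-6.8823)^2/6 + (-2.8121)^2/13
  = 44.8445 + 2.6363 + 7.8943 + 0.6083 = 55.9834
Step 3: Objective decrease = 0.5 * g^T H^(-1) g = 27.9917


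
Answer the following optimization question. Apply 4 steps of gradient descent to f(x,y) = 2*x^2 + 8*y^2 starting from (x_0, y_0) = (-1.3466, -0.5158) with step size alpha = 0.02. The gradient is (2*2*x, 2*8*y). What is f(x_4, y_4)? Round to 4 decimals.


Gradient descent on f(x,y) = 2*x^2 + 8*y^2.
Starting point: (-1.3466, -0.5158), alpha = 0.02
Step 1: grad_x = 2*2*-1.3466 = -5.3864, grad_y = 2*8*-0.5158 = -8.2528
  x_1 = -1.3466 - 0.02*-5.3864 = -1.2389
  y_1 = -0.5158 - 0.02*-8.2528 = -0.3507
Step 2: grad_x = 2*2*-1.2389 = -4.9555, grad_y = 2*8*-0.3507 = -5.6119
  x_2 = -1.2389 - 0.02*-4.9555 = -1.1398
  y_2 = -0.3507 - 0.02*-5.6119 = -0.2385
Step 3: grad_x = 2*2*-1.1398 = -4.559, grad_y = 2*8*-0.2385 = -3.8161
  x_3 = -1.1398 - 0.02*-4.559 = -1.0486
  y_3 = -0.2385 - 0.02*-3.8161 = -0.1622
Step 4: grad_x = 2*2*-1.0486 = -4.1943, grad_y = 2*8*-0.1622 = -2.5949
  x_4 = -1.0486 - 0.02*-4.1943 = -0.9647
  y_4 = -0.1622 - 0.02*-2.5949 = -0.1103
f(-0.9647, -0.1103) = 2*(-0.9647)^2 + 8*(-0.1103)^2 = 1.9586


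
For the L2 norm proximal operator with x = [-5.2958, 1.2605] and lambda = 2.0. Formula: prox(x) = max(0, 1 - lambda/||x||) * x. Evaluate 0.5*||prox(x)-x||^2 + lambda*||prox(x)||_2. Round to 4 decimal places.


Step 1: Compute ||x||.
||x|| = 5.4437
Step 2: Compute scaling factor.
scale = max(0, 1 - 2.0/5.4437) = 0.6326
Step 3: prox(x) = [-3.3502, 0.7974]
||prox(x)|| = 3.4437
Step 4: Proximal objective.
0.5*||prox-x||^2 = 2.0
lambda*||prox|| = 6.8874
Total = 8.8875


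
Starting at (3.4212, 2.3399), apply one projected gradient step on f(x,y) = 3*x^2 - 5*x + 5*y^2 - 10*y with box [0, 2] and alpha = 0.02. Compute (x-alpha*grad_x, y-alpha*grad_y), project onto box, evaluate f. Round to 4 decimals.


Step 1: Compute gradient at (3.4212, 2.3399).
grad_x = 2*3*3.4212 - 5 = 15.5272
grad_y = 2*5*2.3399 - 10 = 13.399
Step 2: Gradient step.
x_raw = 3.4212 - 0.02*15.5272 = 3.1107
y_raw = 2.3399 - 0.02*13.399 = 2.0719
Step 3: Project onto [0, 2].
x_proj = clip(3.1107) = 2.0
y_proj = clip(2.0719) = 2.0
Step 4: Evaluate f.
f(2.0, 2.0) = 2.0


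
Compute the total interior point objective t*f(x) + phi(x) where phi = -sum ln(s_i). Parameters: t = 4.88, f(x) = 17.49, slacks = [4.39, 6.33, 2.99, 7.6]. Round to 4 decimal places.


Step 1: Compute log-barrier.
ln values: [1.4793, 1.8453, 1.0953, 2.0281]
phi = -(1.4793 + 1.8453 + 1.0953 + 2.0281) = -6.4481
Step 2: Compute augmented objective.
t*f(x) = 4.88*17.49 = 85.3512
Total = 85.3512 - 6.4481 = 78.9031


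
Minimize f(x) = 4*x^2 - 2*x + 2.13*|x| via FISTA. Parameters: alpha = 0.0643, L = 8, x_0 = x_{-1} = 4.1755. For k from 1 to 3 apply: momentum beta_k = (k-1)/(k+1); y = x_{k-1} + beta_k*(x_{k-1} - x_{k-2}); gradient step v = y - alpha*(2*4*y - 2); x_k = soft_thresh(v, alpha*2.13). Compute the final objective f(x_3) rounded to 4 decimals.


FISTA on f(x) = 4*x^2 - 2*x + 2.13*|x|
L = 8, alpha = 0.0643
Iteration 1: beta = 0.0, y = 4.1755 + 0.0*(4.1755 - 4.1755) = 4.1755
  grad(y) = 31.404, v = y - alpha*grad = 2.1562
  prox(v) = soft_thresh(2.1562, 0.137) = 2.0193
Iteration 2: beta = 0.3333, y = 2.0193 + 0.3333*(2.0193 - 4.1755) = 1.3005
  grad(y) = 8.4041, v = y - alpha*grad = 0.7601
  prox(v) = soft_thresh(0.7601, 0.137) = 0.6232
Iteration 3: beta = 0.5, y = 0.6232 + 0.5*(0.6232 - 2.0193) = -0.0749
  grad(y) = -2.599, v = y - alpha*grad = 0.0922
  prox(v) = soft_thresh(0.0922, 0.137) = 0.0
f(x_3) = 4*0.0^2 - 2*0.0 + 2.13*|0.0| = 0.0


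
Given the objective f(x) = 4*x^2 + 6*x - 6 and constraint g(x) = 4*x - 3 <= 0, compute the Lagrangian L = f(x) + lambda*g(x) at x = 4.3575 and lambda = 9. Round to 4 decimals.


Step 1: Evaluate f(x).
f(4.3575) = 4*4.3575^2 + 6*4.3575 - 6 = 96.0962
Step 2: Evaluate g(x).
g(4.3575) = 4*4.3575 - 3 = 14.43
Step 3: Compute Lagrangian.
L = 96.0962 + 9*14.43 = 225.9662


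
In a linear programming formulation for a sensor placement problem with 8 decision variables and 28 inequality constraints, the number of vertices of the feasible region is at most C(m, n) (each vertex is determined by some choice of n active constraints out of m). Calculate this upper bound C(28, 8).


Each vertex corresponds to some choice of n active constraints out of m, so the number of vertices is at most C(m, n) = m! / (n!(m-n)!).
m = 28, n = 8
Numerator: 28 * 27 * 26 * 25 * 24 * 23 * 22 * 21
Denominator: 8! = 40320
C(28, 8) = 3108105


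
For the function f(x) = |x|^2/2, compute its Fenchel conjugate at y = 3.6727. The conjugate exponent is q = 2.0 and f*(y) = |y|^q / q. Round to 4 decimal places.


The conjugate exponent q satisfies 1/p + 1/q = 1.
p = 2, so q = 2/(2 - 1) = 2.0
|y|^q = 3.6727^2.0 = 13.4887
f*(3.6727) = 13.4887 / 2.0 = 6.7444


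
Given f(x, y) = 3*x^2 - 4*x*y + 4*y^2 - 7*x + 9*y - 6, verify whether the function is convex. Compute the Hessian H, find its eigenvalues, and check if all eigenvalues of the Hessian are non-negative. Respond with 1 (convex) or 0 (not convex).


The Hessian of f(x,y) = 3*x^2 - 4*x*y + 4*y^2 - 7*x + 9*y - 6 is:
H = [[6, -4], [-4, 8]]
Trace = 6 + 8 = 14
Determinant = 6*8 - (-4)^2 = 32
Discriminant = (14)^2 - 4*32 = 68.0
Eigenvalues: lambda_1 = 2.8769, lambda_2 = 11.1231
The function is convex.

1


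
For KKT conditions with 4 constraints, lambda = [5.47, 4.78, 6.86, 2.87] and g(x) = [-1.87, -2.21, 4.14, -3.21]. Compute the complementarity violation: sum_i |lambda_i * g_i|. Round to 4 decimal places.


KKT complementary slackness check:
lambda_1 * g_1 = 5.47 * -1.87 = -10.2289
lambda_2 * g_2 = 4.78 * -2.21 = -10.5638
lambda_3 * g_3 = 6.86 * 4.14 = 28.4004
lambda_4 * g_4 = 2.87 * -3.21 = -9.2127
Total violation = 10.2289 + 10.5638 + 28.4004 + 9.2127 = 58.4058


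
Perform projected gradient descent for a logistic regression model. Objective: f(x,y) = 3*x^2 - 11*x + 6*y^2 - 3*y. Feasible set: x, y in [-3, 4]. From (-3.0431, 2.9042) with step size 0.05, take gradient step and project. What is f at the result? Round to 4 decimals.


Step 1: Compute gradient at (-3.0431, 2.9042).
grad_x = 2*3*-3.0431 - 11 = -29.2586
grad_y = 2*6*2.9042 - 3 = 31.8504
Step 2: Gradient step.
x_raw = -3.0431 - 0.05*-29.2586 = -1.5802
y_raw = 2.9042 - 0.05*31.8504 = 1.3117
Step 3: Project onto [-3, 4].
x_proj = clip(-1.5802) = -1.5802
y_proj = clip(1.3117) = 1.3117
Step 4: Evaluate f.
f(-1.5802, 1.3117) = 31.2607


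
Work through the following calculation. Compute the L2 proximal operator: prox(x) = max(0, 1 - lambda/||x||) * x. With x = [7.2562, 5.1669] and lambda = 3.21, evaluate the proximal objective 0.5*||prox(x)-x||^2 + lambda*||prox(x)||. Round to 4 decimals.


Step 1: Compute ||x||.
||x|| = 8.9078
Step 2: Compute scaling factor.
scale = max(0, 1 - 3.21/8.9078) = 0.6396
Step 3: prox(x) = [4.6414, 3.305]
||prox(x)|| = 5.6978
Step 4: Proximal objective.
0.5*||prox-x||^2 = 5.1521
lambda*||prox|| = 18.2899
Total = 23.4421


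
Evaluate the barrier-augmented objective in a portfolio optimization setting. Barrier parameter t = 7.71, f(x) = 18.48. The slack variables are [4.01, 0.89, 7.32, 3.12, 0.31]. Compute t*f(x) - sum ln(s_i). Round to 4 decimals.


Step 1: Compute log-barrier.
ln values: [1.3888, -0.1165, 1.9906, 1.1378, -1.1712]
phi = -(1.3888 - 0.1165 + 1.9906 + 1.1378 - 1.1712) = -3.2295
Step 2: Compute augmented objective.
t*f(x) = 7.71*18.48 = 142.4808
Total = 142.4808 - 3.2295 = 139.2513


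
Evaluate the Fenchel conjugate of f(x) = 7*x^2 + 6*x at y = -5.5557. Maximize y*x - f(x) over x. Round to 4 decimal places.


f*(y) = sup_x {y*x - a*x^2 - b*x} = sup_x {(y-b)*x - a*x^2}
FOC: (y - b) - 2a*x = 0 => x* = (y - b)/(2a)
x* = (-5.5557 - 6)/(2*7) = -0.8254
f*(-5.5557) = (y-b)^2/(4a) = (-5.5557 - 6)^2/(4*7)
= 133.5342/28 = 4.7691


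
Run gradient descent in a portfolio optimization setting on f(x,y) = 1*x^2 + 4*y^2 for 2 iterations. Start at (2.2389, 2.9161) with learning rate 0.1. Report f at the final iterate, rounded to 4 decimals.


Gradient descent on f(x,y) = 1*x^2 + 4*y^2.
Starting point: (2.2389, 2.9161), alpha = 0.1
Step 1: grad_x = 2*1*2.2389 = 4.4778, grad_y = 2*4*2.9161 = 23.3288
  x_1 = 2.2389 - 0.1*4.4778 = 1.7911
  y_1 = 2.9161 - 0.1*23.3288 = 0.5832
Step 2: grad_x = 2*1*1.7911 = 3.5822, grad_y = 2*4*0.5832 = 4.6658
  x_2 = 1.7911 - 0.1*3.5822 = 1.4329
  y_2 = 0.5832 - 0.1*4.6658 = 0.1166
f(1.4329, 0.1166) = 1*1.4329^2 + 4*0.1166^2 = 2.1076


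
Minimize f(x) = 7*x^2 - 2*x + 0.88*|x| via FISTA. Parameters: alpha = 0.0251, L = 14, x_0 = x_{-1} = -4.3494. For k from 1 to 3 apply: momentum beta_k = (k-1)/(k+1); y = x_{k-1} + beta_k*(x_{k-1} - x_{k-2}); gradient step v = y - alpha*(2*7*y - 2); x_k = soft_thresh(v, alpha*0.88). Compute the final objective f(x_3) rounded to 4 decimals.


FISTA on f(x) = 7*x^2 - 2*x + 0.88*|x|
L = 14, alpha = 0.0251
Iteration 1: beta = 0.0, y = -4.3494 + 0.0*(-4.3494 + 4.3494) = -4.3494
  grad(y) = -62.8916, v = y - alpha*grad = -2.7708
  prox(v) = soft_thresh(-2.7708, 0.0221) = -2.7487
Iteration 2: beta = 0.3333, y = -2.7487 + 0.3333*(-2.7487 + 4.3494) = -2.2152
  grad(y) = -33.0125, v = y - alpha*grad = -1.3866
  prox(v) = soft_thresh(-1.3866, 0.0221) = -1.3645
Iteration 3: beta = 0.5, y = -1.3645 + 0.5*(-1.3645 + 2.7487) = -0.6723
  grad(y) = -11.4129, v = y - alpha*grad = -0.3859
  prox(v) = soft_thresh(-0.3859, 0.0221) = -0.3638
f(x_3) = 7*(-0.3638)^2 - 2*(-0.3638) + 0.88*|-0.3638| = 1.9742


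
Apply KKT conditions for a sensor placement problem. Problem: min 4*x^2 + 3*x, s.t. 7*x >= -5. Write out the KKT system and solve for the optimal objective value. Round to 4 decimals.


Step 1: Try lambda = 0 (constraint inactive).
Stationarity: 2*4*x + 3 = 0
x* = -3/(2*4) = -0.375
Check constraint: 7*-0.375 = -2.625 >= -5 -- satisfied.
Step 2: Compute optimal value.
f(x*) = 4*(-0.375)^2 + 3*(-0.375) = -0.5625


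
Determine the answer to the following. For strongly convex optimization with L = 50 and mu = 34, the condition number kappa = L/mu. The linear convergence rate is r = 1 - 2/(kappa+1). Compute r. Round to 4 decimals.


Step 1: Compute the condition number.
kappa = L/mu = 50/34 = 1.4706
Step 2: Compute the convergence rate.
r = 1 - 2/(kappa + 1) = 1 - 2*mu/(L + mu) = (L - mu)/(L + mu) = 16/84 = 0.1905


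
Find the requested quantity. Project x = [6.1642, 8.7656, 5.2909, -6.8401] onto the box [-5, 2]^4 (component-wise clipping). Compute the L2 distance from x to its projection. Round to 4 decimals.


Project each component onto [-5, 2].
clip(6.1642) = 2.0, clip(8.7656) = 2.0, clip(5.2909) = 2.0, clip(-6.8401) = -5.0
Projection = [2.0, 2.0, 2.0, -5.0]
Squared diffs: [17.3406, 45.7733, 10.83, 3.386]
Distance = sqrt(77.3299) = 8.7937


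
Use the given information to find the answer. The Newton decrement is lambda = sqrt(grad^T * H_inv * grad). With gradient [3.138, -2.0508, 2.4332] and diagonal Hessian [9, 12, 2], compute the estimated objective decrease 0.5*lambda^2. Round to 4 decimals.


Step 1: H is diagonal, so H^(-1) * g = [0.3487, -0.1709, 1.2166].
Step 2: g^T H^(-1) g = sum_i g_i^2 / H_ii
  = (3.138)^2/9 + (-2.0508)^2/12 + (2.4332)^2/2
  = 1.0941 + 0.3505 + 2.9602 = 4.4048
Step 3: Objective decrease = 0.5 * g^T H^(-1) g = 2.2024


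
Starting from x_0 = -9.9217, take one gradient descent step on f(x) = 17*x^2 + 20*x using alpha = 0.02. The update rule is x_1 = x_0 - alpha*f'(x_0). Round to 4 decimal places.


We compute the gradient at x_0 and apply the update.
f'(x) = 34*x + 20
f'(-9.9217) = 34*-9.9217 + 20 = -317.3378
x_1 = -9.9217 - 0.02*-317.3378 = -3.5749


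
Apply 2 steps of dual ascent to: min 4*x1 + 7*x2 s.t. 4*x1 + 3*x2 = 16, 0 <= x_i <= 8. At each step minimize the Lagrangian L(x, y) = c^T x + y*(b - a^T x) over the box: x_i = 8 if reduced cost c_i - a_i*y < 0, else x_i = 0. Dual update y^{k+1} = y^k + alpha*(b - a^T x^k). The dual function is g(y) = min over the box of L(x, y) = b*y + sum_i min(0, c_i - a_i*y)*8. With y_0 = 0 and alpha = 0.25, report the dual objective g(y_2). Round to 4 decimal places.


Dual ascent for LP: min 4*x1 + 7*x2, 4*x1 + 3*x2 = 16, 0 <= x_i <= 8
Step 1: y^k = 0.0, reduced costs: (4.0, 7.0)
  x^k = (0.0, 0.0), subgradient = b - a^T x = 16.0
  y^{k+1} = 0.0 + 0.25*16.0 = 4.0
Step 2: y^k = 4.0, reduced costs: (-12.0, -5.0)
  x^k = (8.0, 8.0), subgradient = b - a^T x = -40.0
  y^{k+1} = 4.0 + 0.25*-40.0 = -6.0
Dual objective at y_2 = -6.0: reduced costs (28.0, 25.0), box minimizer x = (0.0, 0.0)
g(y_2) = b*y + (c1 - a1*y)*x1 + (c2 - a2*y)*x2 = 16*(-6.0) + 28.0*0.0 + 25.0*0.0 = -96.0 + 0.0 + 0.0 = -96.0


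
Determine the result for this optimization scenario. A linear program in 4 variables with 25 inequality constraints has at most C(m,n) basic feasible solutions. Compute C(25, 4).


Each vertex corresponds to some choice of n active constraints out of m, so the number of vertices is at most C(m, n) = m! / (n!(m-n)!).
m = 25, n = 4
Numerator: 25 * 24 * 23 * 22
Denominator: 4! = 24
C(25, 4) = 12650


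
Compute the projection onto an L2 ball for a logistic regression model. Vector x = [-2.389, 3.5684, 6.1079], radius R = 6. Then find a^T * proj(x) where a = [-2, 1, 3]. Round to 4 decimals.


Step 1: Compute ||x|| (intermediates to 6 decimals).
||x|| = sqrt((-2.389)^2 + 3.5684^2 + 6.1079^2) = 7.466408
Step 2: Project.
Since ||x|| > R, scale = R/||x|| = 6/7.466408 = 0.803599, proj(x) = scale * x
proj(x) = [-1.919798, 2.867563, 4.908302]
Step 3: Dot product.
a^T * proj(x) = -2*(-1.919798) + 1*2.867563 + 3*4.908302 = 21.4321


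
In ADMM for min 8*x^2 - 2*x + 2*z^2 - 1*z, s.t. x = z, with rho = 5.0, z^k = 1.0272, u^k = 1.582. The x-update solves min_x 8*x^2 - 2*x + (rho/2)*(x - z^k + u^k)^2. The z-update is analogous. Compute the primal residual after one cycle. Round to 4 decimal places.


ADMM iteration with rho = 5.0, z^k = 1.0272, u^k = 1.582
Step 1: x-update.
Minimize 8*x^2 - 2*x + (5.0/2)*(x - 1.0272 + 1.582)^2
FOC: (2*8 + 5.0)*x = 2 + 5.0*(1.0272 - 1.582)
x^{k+1} = -0.0369
Step 2: z-update.
Minimize 2*z^2 - 1*z + (5.0/2)*(-0.0369 - z + 1.582)^2
FOC: (2*2 + 5.0)*z = 1 + 5.0*(-0.0369 + 1.582)
z^{k+1} = 0.9695
Step 3: u-update.
u^{k+1} = 1.582 - 0.0369 - 0.9695 = 0.5756
Step 4: Primal residual = |-0.0369 - 0.9695| = 1.0064


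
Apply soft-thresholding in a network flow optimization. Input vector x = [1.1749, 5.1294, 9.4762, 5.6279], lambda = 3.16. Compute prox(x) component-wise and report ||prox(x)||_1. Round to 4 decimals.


Soft-thresholding with lambda = 3.16:
prox(1.1749) = sign(1.1749)*max(|1.1749| - 3.16, 0) = 0.0
prox(5.1294) = sign(5.1294)*max(|5.1294| - 3.16, 0) = 1.9694
prox(9.4762) = sign(9.4762)*max(|9.4762| - 3.16, 0) = 6.3162
prox(5.6279) = sign(5.6279)*max(|5.6279| - 3.16, 0) = 2.4679
prox(x) = [0.0, 1.9694, 6.3162, 2.4679]
||prox(x)||_1 = 0.0 + 1.9694 + 6.3162 + 2.4679 = 10.7535
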